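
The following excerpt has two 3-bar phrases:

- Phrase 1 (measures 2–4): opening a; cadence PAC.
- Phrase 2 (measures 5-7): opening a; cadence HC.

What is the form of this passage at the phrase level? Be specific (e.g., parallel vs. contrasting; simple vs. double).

The second phrase closes with a half cadence, which is not stronger than the first phrase's perfect authentic cadence; without a weak→strong cadential pair there is no antecedent–consequent relationship, so this is a phrase group rather than a period.

phrase group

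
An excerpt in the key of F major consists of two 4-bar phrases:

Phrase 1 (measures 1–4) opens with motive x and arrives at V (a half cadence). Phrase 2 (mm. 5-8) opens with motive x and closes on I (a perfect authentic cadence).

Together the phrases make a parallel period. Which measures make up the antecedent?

The phrase ending with the weaker cadence (half cadence) is the antecedent; the one ending more conclusively (perfect authentic cadence) is the consequent. The antecedent is measures 1–4.

measures 1–4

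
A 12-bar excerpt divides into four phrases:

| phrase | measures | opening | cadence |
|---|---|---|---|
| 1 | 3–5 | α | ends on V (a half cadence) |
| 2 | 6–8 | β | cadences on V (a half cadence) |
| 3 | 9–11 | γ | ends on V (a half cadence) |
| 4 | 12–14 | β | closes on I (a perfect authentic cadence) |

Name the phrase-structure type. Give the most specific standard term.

contrasting double period

Four phrases in two halves: the first half (bars 3–8) ends with a half cadence, the second (mm. 9–14) with a perfect authentic cadence — a large antecedent–consequent pair, i.e. a double period.
Phrase 3 begins with different material from phrase 1, making it contrasting.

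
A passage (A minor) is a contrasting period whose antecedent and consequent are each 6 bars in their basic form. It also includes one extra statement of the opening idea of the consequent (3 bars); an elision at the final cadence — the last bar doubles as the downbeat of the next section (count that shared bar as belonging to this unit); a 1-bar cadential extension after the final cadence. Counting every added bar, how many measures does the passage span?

Basic contrasting period: 6 + 6 = 12 bars.
12 (basic form) + 3 (extra statement) + 1 (cadential extension) = 16.
The elision shares a bar with the next section but does not change this unit's count.

16 measures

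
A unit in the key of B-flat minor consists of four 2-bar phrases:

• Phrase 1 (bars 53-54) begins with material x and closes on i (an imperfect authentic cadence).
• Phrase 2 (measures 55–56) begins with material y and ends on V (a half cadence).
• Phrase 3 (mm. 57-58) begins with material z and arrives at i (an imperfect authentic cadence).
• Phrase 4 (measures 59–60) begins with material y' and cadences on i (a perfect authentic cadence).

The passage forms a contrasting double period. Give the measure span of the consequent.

measures 57–60

In a double period the first pair of phrases (ending half cadence) is the large antecedent and the second pair (ending perfect authentic cadence) is the large consequent; the consequent is measures 57–60.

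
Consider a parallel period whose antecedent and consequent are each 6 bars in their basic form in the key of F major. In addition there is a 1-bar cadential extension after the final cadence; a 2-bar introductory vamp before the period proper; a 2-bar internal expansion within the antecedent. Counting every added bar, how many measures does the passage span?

Basic parallel period: 6 + 6 = 12 bars.
12 (basic form) + 1 (cadential extension) + 2 (introduction) + 2 (internal expansion) = 17.

17 measures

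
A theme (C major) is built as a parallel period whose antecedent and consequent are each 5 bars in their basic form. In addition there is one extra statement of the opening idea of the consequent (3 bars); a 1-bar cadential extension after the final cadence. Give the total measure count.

14 measures

Basic parallel period: 5 + 5 = 10 bars.
10 (basic form) + 3 (extra statement) + 1 (cadential extension) = 14.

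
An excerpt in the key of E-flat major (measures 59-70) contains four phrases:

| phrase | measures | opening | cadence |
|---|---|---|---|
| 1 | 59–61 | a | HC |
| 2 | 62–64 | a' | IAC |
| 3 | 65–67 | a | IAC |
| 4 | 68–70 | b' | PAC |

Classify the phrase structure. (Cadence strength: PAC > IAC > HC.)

parallel double period

Four phrases in two halves: the first half (mm. 59–64) ends with an imperfect authentic cadence, the second (mm. 65–70) with a perfect authentic cadence — a large antecedent–consequent pair, i.e. a double period.
Phrase 3 begins with the same material as phrase 1, making it parallel.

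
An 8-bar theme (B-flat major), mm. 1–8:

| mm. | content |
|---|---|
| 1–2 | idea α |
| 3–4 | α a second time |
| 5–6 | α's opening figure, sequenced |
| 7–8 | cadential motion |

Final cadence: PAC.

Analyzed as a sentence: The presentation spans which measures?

measures 1–4

The presentation of a sentence is the basic idea (mm. 1–2) plus its repetition (mm. 3–4); the presentation is therefore mm. 1-4.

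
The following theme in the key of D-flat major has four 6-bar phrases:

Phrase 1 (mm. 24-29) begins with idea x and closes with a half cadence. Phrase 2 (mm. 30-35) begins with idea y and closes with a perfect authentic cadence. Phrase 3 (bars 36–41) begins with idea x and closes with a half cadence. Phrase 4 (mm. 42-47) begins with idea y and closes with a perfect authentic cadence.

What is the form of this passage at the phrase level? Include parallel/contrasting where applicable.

repeated period

The cadence pattern HC–PAC–HC–PAC is weak–strong twice, and phrases 3–4 restate phrases 1–2: a period heard twice, not a double period (which would end weakly at phrase 2).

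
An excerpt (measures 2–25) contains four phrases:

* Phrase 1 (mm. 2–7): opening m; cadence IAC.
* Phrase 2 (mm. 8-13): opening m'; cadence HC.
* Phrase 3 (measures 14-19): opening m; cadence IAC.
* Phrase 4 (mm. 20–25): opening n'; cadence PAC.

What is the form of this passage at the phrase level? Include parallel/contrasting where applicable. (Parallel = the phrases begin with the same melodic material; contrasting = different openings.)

Four phrases in two halves: the first half (bars 2-13) ends with a half cadence, the second (bars 14–25) with a perfect authentic cadence — a large antecedent–consequent pair, i.e. a double period.
Phrase 3 begins with the same material as phrase 1, making it parallel.

parallel double period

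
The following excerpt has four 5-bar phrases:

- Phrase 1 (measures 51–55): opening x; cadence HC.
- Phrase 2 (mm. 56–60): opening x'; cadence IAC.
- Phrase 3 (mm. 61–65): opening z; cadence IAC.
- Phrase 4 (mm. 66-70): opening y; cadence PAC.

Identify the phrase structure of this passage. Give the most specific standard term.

contrasting double period

Four phrases in two halves: the first half (bars 51-60) ends with an imperfect authentic cadence, the second (mm. 61-70) with a perfect authentic cadence — a large antecedent–consequent pair, i.e. a double period.
Phrase 3 begins with different material from phrase 1, making it contrasting.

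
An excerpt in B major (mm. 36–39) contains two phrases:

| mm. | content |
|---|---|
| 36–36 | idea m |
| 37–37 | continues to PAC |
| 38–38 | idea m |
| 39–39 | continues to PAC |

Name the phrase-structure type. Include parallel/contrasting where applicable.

repeated phrase

Both phrases have the same opening (m) and the same cadence (perfect authentic cadence): the second is a restatement, not a consequent, so this is a repeated phrase rather than a period.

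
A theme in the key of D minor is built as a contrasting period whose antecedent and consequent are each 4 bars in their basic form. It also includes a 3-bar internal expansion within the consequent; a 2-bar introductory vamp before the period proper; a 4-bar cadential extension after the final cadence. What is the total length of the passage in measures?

Basic contrasting period: 4 + 4 = 8 bars.
8 (basic form) + 3 (internal expansion) + 2 (introduction) + 4 (cadential extension) = 17.

17 measures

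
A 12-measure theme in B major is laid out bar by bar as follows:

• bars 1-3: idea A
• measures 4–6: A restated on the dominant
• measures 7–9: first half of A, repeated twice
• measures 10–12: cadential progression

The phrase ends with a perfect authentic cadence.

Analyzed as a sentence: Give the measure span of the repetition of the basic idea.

measures 4–6

The presentation of a sentence is the basic idea (measures 1-3) plus its repetition (mm. 4-6); the repetition of the basic idea is therefore mm. 4–6.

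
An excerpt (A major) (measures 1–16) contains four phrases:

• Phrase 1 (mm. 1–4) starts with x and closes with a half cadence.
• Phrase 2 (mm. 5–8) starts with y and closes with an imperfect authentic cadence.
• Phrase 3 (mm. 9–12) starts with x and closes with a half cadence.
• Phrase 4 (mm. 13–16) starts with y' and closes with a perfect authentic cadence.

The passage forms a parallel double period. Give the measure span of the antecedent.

In a double period the four phrases pair into a large antecedent (phrases 1–2, ending imperfect authentic cadence) and a large consequent (phrases 3–4, ending perfect authentic cadence). The antecedent spans mm. 1–8.

measures 1–8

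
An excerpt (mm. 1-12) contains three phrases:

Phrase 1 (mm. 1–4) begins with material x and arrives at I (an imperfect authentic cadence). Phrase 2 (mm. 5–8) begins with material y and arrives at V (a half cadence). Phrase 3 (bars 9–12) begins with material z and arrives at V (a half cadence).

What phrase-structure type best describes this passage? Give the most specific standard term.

phrase group

The final phrase closes with a half cadence, which is not stronger than the preceding half cadence; the 3 phrases lack an overall antecedent–consequent design and so form a phrase group.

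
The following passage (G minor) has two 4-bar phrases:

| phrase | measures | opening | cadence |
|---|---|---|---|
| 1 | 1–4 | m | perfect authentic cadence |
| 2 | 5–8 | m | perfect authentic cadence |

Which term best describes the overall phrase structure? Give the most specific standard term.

Both phrases have the same opening (m) and the same cadence (perfect authentic cadence): the second is a restatement, not a consequent, so this is a repeated phrase rather than a period.

repeated phrase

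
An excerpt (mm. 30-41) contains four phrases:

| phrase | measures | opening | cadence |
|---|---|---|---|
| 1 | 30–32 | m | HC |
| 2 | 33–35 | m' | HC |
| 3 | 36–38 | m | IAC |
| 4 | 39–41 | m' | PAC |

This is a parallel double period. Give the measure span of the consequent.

In a double period the first pair of phrases (ending half cadence) is the large antecedent and the second pair (ending perfect authentic cadence) is the large consequent; the consequent is measures 36–41.

measures 36–41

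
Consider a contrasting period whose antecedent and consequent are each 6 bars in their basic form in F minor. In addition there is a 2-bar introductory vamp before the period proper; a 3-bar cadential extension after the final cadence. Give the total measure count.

17 measures

Basic contrasting period: 6 + 6 = 12 bars.
12 (basic form) + 2 (introduction) + 3 (cadential extension) = 17.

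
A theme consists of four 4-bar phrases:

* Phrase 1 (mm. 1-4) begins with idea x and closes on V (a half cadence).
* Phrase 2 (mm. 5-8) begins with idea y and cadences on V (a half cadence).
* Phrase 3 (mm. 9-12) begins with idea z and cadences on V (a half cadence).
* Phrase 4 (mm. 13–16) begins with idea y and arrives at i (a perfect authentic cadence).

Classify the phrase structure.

contrasting double period

Four phrases in two halves: the first half (mm. 1–8) ends with a half cadence, the second (measures 9-16) with a perfect authentic cadence — a large antecedent–consequent pair, i.e. a double period.
Phrase 3 begins with different material from phrase 1, making it contrasting.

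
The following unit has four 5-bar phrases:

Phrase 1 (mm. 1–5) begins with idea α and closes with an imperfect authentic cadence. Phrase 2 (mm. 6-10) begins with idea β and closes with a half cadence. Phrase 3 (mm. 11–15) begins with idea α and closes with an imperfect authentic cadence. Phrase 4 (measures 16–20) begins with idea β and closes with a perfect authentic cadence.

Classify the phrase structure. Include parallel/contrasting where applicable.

Four phrases in two halves: the first half (measures 1-10) ends with a half cadence, the second (mm. 11–20) with a perfect authentic cadence — a large antecedent–consequent pair, i.e. a double period.
Phrase 3 begins with the same material as phrase 1, making it parallel.

parallel double period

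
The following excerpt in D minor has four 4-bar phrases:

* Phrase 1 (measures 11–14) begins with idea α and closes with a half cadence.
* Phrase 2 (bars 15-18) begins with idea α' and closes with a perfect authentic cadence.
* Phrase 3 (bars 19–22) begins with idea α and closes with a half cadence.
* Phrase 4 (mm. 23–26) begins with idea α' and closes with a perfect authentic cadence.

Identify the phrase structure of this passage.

The cadence pattern HC–PAC–HC–PAC is weak–strong twice, and phrases 3–4 restate phrases 1–2: a period heard twice, not a double period (which would end weakly at phrase 2).

repeated period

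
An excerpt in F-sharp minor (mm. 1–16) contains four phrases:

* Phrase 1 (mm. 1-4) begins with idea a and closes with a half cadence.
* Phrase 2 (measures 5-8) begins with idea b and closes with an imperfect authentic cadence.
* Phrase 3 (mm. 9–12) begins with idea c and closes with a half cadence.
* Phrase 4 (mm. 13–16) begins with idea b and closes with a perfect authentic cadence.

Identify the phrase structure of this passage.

contrasting double period

Four phrases in two halves: the first half (measures 1–8) ends with an imperfect authentic cadence, the second (mm. 9–16) with a perfect authentic cadence — a large antecedent–consequent pair, i.e. a double period.
Phrase 3 begins with different material from phrase 1, making it contrasting.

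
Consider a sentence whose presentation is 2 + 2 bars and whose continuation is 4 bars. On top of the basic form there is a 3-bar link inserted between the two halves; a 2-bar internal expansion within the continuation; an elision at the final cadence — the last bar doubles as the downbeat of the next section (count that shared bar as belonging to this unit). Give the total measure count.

Basic sentence: 2 + 2 + 4 = 8 bars.
8 (basic form) + 3 (link) + 2 (internal expansion) = 13.
The elision shares a bar with the next section but does not change this unit's count.

13 measures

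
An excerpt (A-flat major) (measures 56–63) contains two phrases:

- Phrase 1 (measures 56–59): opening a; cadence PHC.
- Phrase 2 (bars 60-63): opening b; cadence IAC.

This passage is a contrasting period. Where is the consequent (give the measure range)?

The antecedent is the phrase ending with the weaker cadence (Phrygian half cadence, phrase 1) and the consequent the one ending more conclusively (imperfect authentic cadence, phrase 2); the consequent is measures 60-63.

measures 60–63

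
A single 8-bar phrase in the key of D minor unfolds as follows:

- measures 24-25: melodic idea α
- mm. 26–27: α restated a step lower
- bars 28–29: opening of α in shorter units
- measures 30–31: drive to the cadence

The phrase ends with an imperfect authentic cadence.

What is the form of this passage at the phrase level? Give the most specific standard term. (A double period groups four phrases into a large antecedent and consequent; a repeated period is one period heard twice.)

Basic idea (measures 24–25) + its repetition (bars 26-27) form the presentation; fragmentation and cadence (mm. 28–31) form the continuation — the 8-bar whole is a sentence.

sentence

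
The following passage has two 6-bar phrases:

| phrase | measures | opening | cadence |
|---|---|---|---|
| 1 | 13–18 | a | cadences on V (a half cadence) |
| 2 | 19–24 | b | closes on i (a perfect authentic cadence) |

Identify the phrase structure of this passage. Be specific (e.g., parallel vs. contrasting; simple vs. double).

contrasting period

Phrase 1 ends with a half cadence (weaker) and phrase 2 with a perfect authentic cadence (stronger): antecedent + consequent = a period.
The two phrases open with different material (a / b), so the period is contrasting.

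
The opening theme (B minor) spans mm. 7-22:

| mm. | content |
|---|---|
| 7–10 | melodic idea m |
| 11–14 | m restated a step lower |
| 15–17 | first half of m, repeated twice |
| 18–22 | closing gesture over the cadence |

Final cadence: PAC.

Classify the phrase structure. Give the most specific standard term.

sentence

Basic idea (mm. 7–10) + its repetition (mm. 11-14) form the presentation; fragmentation and cadence (mm. 15-22) form the continuation — the 16-bar whole is a sentence.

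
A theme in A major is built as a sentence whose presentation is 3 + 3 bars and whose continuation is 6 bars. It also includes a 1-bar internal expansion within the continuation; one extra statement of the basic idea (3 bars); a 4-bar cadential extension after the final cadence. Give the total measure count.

20 measures

Basic sentence: 3 + 3 + 6 = 12 bars.
12 (basic form) + 1 (internal expansion) + 3 (extra statement) + 4 (cadential extension) = 20.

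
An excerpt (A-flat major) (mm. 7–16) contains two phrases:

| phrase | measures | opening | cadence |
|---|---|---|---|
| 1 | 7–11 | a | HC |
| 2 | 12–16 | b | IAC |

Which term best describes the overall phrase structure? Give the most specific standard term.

contrasting period

Phrase 1 ends with a half cadence (weaker) and phrase 2 with an imperfect authentic cadence (stronger): antecedent + consequent = a period.
The two phrases open with different material (a / b), so the period is contrasting.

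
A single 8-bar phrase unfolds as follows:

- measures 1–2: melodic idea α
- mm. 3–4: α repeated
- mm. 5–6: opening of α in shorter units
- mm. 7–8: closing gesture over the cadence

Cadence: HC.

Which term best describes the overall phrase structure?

sentence

Basic idea (mm. 1-2) + its repetition (mm. 3-4) form the presentation; fragmentation and cadence (measures 5-8) form the continuation — the 8-bar whole is a sentence.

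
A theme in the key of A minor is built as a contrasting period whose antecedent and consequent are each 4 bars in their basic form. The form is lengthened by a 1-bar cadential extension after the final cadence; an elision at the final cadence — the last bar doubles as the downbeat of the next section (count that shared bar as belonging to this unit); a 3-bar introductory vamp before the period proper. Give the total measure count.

12 measures

Basic contrasting period: 4 + 4 = 8 bars.
8 (basic form) + 1 (cadential extension) + 3 (introduction) = 12.
The elision shares a bar with the next section but does not change this unit's count.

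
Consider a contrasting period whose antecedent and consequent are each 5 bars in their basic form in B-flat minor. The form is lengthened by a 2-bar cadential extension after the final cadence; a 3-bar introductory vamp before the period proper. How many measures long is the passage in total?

15 measures

Basic contrasting period: 5 + 5 = 10 bars.
10 (basic form) + 2 (cadential extension) + 3 (introduction) = 15.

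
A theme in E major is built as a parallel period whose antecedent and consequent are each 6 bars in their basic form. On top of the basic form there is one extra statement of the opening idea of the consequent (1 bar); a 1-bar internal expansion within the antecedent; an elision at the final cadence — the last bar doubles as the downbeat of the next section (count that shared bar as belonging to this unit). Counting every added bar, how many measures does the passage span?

14 measures

Basic parallel period: 6 + 6 = 12 bars.
12 (basic form) + 1 (extra statement) + 1 (internal expansion) = 14.
The elision shares a bar with the next section but does not change this unit's count.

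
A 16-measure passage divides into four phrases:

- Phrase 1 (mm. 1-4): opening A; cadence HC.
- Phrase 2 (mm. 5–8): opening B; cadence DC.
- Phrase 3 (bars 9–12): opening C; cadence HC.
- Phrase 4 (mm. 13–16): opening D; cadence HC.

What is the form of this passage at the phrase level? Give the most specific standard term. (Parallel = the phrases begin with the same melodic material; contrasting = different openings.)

phrase group

Phrase 4 ends with a half cadence, no stronger than phrase 2's deceptive cadence, so the four phrases do not form a double period; nor do phrases 3–4 duplicate 1–2, so it is not a repeated period. With no phrase reaching a conclusive cadence, the passage is a phrase group.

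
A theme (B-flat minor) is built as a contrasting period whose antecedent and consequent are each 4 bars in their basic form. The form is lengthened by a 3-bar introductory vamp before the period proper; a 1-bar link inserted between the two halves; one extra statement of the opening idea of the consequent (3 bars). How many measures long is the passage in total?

Basic contrasting period: 4 + 4 = 8 bars.
8 (basic form) + 3 (introduction) + 1 (link) + 3 (extra statement) = 15.

15 measures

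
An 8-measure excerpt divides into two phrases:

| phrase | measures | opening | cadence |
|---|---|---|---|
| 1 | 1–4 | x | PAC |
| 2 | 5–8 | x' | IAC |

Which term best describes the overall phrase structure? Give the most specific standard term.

phrase group

The second phrase closes with an imperfect authentic cadence, which is not stronger than the first phrase's perfect authentic cadence; without a weak→strong cadential pair there is no antecedent–consequent relationship, so this is a phrase group rather than a period.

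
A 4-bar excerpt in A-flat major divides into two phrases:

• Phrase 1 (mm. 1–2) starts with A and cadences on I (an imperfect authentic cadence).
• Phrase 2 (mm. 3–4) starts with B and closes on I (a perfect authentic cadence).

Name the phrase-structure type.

contrasting period

Phrase 1 ends with an imperfect authentic cadence (weaker) and phrase 2 with a perfect authentic cadence (stronger): antecedent + consequent = a period.
The two phrases open with different material (A / B), so the period is contrasting.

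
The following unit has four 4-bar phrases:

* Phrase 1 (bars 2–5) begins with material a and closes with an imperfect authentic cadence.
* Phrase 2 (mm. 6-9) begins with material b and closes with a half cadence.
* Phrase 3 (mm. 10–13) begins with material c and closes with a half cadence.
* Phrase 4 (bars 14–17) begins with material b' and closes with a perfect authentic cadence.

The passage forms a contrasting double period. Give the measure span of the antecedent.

In a double period the four phrases pair into a large antecedent (phrases 1–2, ending half cadence) and a large consequent (phrases 3–4, ending perfect authentic cadence). The antecedent spans bars 2–9.

measures 2–9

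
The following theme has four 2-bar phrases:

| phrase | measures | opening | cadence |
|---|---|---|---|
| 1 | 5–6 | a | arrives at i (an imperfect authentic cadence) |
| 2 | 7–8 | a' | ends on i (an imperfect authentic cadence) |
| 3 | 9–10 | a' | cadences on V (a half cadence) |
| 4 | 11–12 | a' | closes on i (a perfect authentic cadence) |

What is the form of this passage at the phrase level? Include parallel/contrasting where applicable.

Four phrases in two halves: the first half (bars 5–8) ends with an imperfect authentic cadence, the second (bars 9–12) with a perfect authentic cadence — a large antecedent–consequent pair, i.e. a double period.
Phrase 3 begins with the same material as phrase 1, making it parallel.

parallel double period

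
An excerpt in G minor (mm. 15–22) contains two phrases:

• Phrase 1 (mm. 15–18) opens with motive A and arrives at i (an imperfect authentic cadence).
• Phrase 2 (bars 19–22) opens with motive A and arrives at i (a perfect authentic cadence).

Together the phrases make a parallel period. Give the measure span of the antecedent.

The phrase ending with the weaker cadence (imperfect authentic cadence) is the antecedent; the one ending more conclusively (perfect authentic cadence) is the consequent. The antecedent is measures 15–18.

measures 15–18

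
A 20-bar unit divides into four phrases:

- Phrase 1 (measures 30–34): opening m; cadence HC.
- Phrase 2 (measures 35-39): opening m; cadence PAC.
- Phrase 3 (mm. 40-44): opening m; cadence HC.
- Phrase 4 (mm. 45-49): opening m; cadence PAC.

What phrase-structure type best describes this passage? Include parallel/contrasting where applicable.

The cadence pattern HC–PAC–HC–PAC is weak–strong twice, and phrases 3–4 restate phrases 1–2: a period heard twice, not a double period (which would end weakly at phrase 2).

repeated period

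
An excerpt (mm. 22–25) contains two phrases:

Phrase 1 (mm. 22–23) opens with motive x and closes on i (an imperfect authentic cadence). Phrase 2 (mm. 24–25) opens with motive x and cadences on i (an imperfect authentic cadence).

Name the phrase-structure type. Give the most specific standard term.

Both phrases have the same opening (x) and the same cadence (imperfect authentic cadence): the second is a restatement, not a consequent, so this is a repeated phrase rather than a period.

repeated phrase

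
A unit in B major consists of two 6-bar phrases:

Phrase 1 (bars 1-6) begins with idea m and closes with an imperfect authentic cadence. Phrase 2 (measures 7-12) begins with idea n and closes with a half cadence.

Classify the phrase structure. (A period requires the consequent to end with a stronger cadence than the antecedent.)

The second phrase closes with a half cadence, which is not stronger than the first phrase's imperfect authentic cadence; without a weak→strong cadential pair there is no antecedent–consequent relationship, so this is a phrase group rather than a period.

phrase group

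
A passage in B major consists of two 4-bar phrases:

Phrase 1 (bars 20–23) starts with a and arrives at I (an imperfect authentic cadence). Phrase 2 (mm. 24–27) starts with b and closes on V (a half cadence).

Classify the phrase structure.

The second phrase closes with a half cadence, which is not stronger than the first phrase's imperfect authentic cadence; without a weak→strong cadential pair there is no antecedent–consequent relationship, so this is a phrase group rather than a period.

phrase group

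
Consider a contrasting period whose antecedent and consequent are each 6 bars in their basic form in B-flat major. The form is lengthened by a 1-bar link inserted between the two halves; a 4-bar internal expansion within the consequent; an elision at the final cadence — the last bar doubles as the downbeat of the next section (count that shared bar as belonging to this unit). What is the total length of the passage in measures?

17 measures

Basic contrasting period: 6 + 6 = 12 bars.
12 (basic form) + 1 (link) + 4 (internal expansion) = 17.
The elision shares a bar with the next section but does not change this unit's count.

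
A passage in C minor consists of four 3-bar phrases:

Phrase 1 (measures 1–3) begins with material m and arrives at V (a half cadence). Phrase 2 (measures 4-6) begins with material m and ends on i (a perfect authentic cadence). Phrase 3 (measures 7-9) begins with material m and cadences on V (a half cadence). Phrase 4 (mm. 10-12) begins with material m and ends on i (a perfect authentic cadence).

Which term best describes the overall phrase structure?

The cadence pattern HC–PAC–HC–PAC is weak–strong twice, and phrases 3–4 restate phrases 1–2: a period heard twice, not a double period (which would end weakly at phrase 2).

repeated period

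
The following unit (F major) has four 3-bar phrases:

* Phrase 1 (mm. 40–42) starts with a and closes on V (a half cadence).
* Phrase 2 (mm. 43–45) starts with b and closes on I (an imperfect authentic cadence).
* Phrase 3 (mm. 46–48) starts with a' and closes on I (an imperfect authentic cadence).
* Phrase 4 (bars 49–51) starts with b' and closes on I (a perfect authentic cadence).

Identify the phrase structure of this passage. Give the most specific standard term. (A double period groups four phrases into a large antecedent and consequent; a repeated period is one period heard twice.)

parallel double period

Four phrases in two halves: the first half (measures 40–45) ends with an imperfect authentic cadence, the second (mm. 46-51) with a perfect authentic cadence — a large antecedent–consequent pair, i.e. a double period.
Phrase 3 begins with the same material as phrase 1, making it parallel.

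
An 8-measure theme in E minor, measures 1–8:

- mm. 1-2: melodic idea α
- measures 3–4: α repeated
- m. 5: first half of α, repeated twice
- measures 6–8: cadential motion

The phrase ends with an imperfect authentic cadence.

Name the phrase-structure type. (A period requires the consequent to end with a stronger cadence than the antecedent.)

sentence

Basic idea (mm. 1–2) + its repetition (measures 3–4) form the presentation; fragmentation and cadence (bars 5–8) form the continuation — the 8-bar whole is a sentence.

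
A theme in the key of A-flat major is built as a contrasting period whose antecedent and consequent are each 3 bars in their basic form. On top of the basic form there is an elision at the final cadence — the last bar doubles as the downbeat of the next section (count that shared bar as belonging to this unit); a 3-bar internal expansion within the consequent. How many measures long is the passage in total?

Basic contrasting period: 3 + 3 = 6 bars.
6 (basic form) + 3 (internal expansion) = 9.
The elision shares a bar with the next section but does not change this unit's count.

9 measures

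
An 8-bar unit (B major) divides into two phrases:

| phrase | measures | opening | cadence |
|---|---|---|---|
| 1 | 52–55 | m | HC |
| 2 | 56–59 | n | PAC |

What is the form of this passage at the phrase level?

contrasting period

Phrase 1 ends with a half cadence (weaker) and phrase 2 with a perfect authentic cadence (stronger): antecedent + consequent = a period.
The two phrases open with different material (m / n), so the period is contrasting.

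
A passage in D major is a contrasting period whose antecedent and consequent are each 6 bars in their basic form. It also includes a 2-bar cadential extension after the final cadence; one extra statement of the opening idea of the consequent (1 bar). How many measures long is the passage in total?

Basic contrasting period: 6 + 6 = 12 bars.
12 (basic form) + 2 (cadential extension) + 1 (extra statement) = 15.

15 measures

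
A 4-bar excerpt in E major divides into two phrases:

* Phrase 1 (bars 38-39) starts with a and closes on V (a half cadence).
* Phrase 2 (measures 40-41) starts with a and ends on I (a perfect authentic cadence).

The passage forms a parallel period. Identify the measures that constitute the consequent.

The antecedent is the phrase ending with the weaker cadence (half cadence, phrase 1) and the consequent the one ending more conclusively (perfect authentic cadence, phrase 2); the consequent is mm. 40–41.

measures 40–41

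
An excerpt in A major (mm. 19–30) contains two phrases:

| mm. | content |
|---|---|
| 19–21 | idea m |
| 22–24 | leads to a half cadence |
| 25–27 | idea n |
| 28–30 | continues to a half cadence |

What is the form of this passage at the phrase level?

The second phrase closes with a half cadence, which is not stronger than the first phrase's half cadence; without a weak→strong cadential pair there is no antecedent–consequent relationship, so this is a phrase group rather than a period.

phrase group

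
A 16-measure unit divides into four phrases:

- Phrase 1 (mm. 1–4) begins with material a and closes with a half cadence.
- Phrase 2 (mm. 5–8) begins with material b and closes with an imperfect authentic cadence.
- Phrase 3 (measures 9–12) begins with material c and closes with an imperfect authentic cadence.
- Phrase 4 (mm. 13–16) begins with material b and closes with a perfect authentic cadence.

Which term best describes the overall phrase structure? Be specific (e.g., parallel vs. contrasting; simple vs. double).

Four phrases in two halves: the first half (bars 1-8) ends with an imperfect authentic cadence, the second (mm. 9–16) with a perfect authentic cadence — a large antecedent–consequent pair, i.e. a double period.
Phrase 3 begins with different material from phrase 1, making it contrasting.

contrasting double period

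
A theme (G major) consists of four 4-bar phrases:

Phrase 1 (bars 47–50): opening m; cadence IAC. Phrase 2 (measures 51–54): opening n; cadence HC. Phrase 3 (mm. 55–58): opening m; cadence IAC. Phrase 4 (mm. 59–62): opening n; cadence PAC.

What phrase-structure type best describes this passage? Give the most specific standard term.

parallel double period

Four phrases in two halves: the first half (mm. 47-54) ends with a half cadence, the second (measures 55-62) with a perfect authentic cadence — a large antecedent–consequent pair, i.e. a double period.
Phrase 3 begins with the same material as phrase 1, making it parallel.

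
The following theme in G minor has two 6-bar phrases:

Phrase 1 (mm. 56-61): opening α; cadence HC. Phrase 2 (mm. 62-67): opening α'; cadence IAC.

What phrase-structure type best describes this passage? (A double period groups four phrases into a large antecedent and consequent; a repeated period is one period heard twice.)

parallel period

Phrase 1 ends with a half cadence (weaker) and phrase 2 with an imperfect authentic cadence (stronger): antecedent + consequent = a period.
The two phrases open with the same material (α / α'), so the period is parallel.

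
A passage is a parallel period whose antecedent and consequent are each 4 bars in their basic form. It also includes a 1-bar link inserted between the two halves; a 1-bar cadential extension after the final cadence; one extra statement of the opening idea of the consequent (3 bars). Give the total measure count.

13 measures

Basic parallel period: 4 + 4 = 8 bars.
8 (basic form) + 1 (link) + 1 (cadential extension) + 3 (extra statement) = 13.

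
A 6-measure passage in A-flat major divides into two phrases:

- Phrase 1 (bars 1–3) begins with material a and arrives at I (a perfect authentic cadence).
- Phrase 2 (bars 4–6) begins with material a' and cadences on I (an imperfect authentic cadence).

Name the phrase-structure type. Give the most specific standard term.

phrase group

The second phrase closes with an imperfect authentic cadence, which is not stronger than the first phrase's perfect authentic cadence; without a weak→strong cadential pair there is no antecedent–consequent relationship, so this is a phrase group rather than a period.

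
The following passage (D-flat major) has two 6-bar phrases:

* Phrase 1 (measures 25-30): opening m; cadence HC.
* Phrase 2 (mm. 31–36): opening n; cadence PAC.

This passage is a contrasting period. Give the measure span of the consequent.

The antecedent is the phrase ending with the weaker cadence (half cadence, phrase 1) and the consequent the one ending more conclusively (perfect authentic cadence, phrase 2); the consequent is mm. 31-36.

measures 31–36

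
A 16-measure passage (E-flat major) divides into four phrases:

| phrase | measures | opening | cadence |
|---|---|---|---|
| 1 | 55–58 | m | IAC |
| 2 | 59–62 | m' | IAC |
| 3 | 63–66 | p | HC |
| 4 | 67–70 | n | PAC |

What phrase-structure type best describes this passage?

Four phrases in two halves: the first half (mm. 55–62) ends with an imperfect authentic cadence, the second (mm. 63–70) with a perfect authentic cadence — a large antecedent–consequent pair, i.e. a double period.
Phrase 3 begins with different material from phrase 1, making it contrasting.

contrasting double period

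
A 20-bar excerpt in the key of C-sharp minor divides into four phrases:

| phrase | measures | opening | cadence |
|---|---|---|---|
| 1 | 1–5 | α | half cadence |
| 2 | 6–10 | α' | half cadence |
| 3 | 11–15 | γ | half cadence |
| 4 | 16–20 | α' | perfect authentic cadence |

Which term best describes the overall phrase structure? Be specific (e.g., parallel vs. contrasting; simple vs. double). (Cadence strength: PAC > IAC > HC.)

Four phrases in two halves: the first half (mm. 1–10) ends with a half cadence, the second (mm. 11-20) with a perfect authentic cadence — a large antecedent–consequent pair, i.e. a double period.
Phrase 3 begins with different material from phrase 1, making it contrasting.

contrasting double period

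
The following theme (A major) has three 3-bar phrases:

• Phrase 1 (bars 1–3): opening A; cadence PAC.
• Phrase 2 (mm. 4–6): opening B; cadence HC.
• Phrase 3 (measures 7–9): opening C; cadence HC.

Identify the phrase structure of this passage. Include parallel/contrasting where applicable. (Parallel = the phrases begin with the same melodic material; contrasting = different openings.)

phrase group

The final phrase closes with a half cadence, which is not stronger than the preceding half cadence; the 3 phrases lack an overall antecedent–consequent design and so form a phrase group.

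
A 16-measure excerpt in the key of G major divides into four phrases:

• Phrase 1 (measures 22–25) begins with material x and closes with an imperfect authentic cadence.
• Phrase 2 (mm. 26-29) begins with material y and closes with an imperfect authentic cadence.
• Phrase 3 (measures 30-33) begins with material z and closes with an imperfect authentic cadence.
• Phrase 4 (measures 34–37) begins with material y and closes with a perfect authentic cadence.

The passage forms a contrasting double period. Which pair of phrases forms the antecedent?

phrases 1 and 2

In a double period the first pair of phrases (ending imperfect authentic cadence) is the large antecedent and the second pair (ending perfect authentic cadence) is the large consequent; the antecedent is phrases 1 and 2.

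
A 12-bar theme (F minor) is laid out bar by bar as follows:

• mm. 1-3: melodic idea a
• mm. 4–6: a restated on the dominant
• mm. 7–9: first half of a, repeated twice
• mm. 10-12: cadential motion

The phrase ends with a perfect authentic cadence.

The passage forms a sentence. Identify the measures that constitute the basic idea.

measures 1–3

The presentation of a sentence is the basic idea (mm. 1–3) plus its repetition (mm. 4-6); the basic idea is therefore bars 1–3.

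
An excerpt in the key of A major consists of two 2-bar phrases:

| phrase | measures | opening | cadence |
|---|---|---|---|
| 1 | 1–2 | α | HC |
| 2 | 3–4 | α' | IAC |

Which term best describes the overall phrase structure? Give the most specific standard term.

Phrase 1 ends with a half cadence (weaker) and phrase 2 with an imperfect authentic cadence (stronger): antecedent + consequent = a period.
The two phrases open with the same material (α / α'), so the period is parallel.

parallel period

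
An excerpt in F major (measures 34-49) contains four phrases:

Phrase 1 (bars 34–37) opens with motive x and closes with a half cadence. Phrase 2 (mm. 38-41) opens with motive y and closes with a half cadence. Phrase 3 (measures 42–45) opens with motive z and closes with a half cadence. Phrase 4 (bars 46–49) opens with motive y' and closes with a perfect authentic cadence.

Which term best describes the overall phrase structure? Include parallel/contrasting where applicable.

contrasting double period

Four phrases in two halves: the first half (measures 34–41) ends with a half cadence, the second (mm. 42-49) with a perfect authentic cadence — a large antecedent–consequent pair, i.e. a double period.
Phrase 3 begins with different material from phrase 1, making it contrasting.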